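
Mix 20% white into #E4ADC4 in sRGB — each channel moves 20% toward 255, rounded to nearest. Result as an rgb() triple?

rgb(233, 189, 208)

#E4ADC4 is rgb(228, 173, 196).
Lerp each channel 20% toward 255:
  R: 228 + 0.2×(255−228) = 228 + 5.4 = 233.4 → 233
  G: 173 + 16.4 = 189.4 → 189
  B: 196 + 0.2×(255−196) = 196 + 11.8 = 207.8 → 208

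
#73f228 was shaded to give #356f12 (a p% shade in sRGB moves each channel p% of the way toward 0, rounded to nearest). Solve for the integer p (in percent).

54%

#73f228 is rgb(115, 242, 40); #356f12 is rgb(53, 111, 18).
On the G channel (widest range): 111 ≈ 242 + (p/100)(0 − 242), so p ≈ 100×(111 − 242)/(0 − 242) = -13100/-242 = 54.13.
p = 54 reproduces all three channels after rounding.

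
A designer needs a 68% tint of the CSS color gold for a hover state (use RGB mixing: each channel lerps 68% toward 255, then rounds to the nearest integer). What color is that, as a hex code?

CSS gold is rgb(255, 215, 0).
A 68% tint moves each channel 68% toward 255:
  R: 255 + 0.68×(255−255) = 255 + 0 = 255 → 255
  G: 215 + 27.2 = 242.2 → 242
  B: 0 + 0.68×(255−0) = 0 + 173.4 = 173.4 → 173
rgb(255, 242, 173) = #fff2ad.

#fff2ad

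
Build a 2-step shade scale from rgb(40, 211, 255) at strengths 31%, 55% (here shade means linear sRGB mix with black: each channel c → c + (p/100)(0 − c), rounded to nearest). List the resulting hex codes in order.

#1C92B0, #125F73

31%: (40 − 12.4 = 27.6→28, 211 − 65.41 = 145.59→146, 255 − 79.05 = 175.95→176) → #1C92B0
55%: (40 − 22 = 18→18, 211 − 116.05 = 94.95→95, 255 − 140.25 = 114.75→115) → #125F73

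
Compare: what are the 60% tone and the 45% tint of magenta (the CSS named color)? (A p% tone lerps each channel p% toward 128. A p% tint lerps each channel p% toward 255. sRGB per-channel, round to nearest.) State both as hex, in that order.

#B34DB3, #FF73FF

CSS magenta is rgb(255, 0, 255).
60% tone:
  R: 255 − 76.2 = 178.8 → 179
  G: 0 + 0.6×(128−0) = 0 + 76.8 = 76.8 → 77
  B: 255 + 0.6×(128−255) = 255 − 76.2 = 178.8 → 179
  → #B34DB3
45% tint:
  R: 255 + 0.45×(255−255) = 255 + 0 = 255 → 255
  G: 0 + 114.75 = 114.75 → 115
  B: 255 + 0 = 255 → 255
  → #FF73FF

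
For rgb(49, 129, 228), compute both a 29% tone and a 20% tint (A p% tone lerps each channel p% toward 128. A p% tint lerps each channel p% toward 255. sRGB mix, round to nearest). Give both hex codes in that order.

#4881c7, #5a9ae9

29% tone:
  R: 49 + 0.29×(128−49) = 49 + 22.91 = 71.91 → 72
  G: 129 + 0.29×(128−129) = 129 − 0.29 = 128.71 → 129
  B: 228 + 0.29×(128−228) = 228 − 29 = 199 → 199
  → #4881c7
20% tint:
  R: 49 + 0.2×(255−49) = 49 + 41.2 = 90.2 → 90
  G: 129 + 25.2 = 154.2 → 154
  B: 228 + 0.2×(255−228) = 228 + 5.4 = 233.4 → 233
  → #5a9ae9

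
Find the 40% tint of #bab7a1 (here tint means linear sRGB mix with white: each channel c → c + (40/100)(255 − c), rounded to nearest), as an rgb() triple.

#bab7a1 is rgb(186, 183, 161).
Lerp each channel 40% toward 255:
  R: 186 + 0.4×(255−186) = 186 + 27.6 = 213.6 → 214
  G: 183 + 28.8 = 211.8 → 212
  B: 161 + 0.4×(255−161) = 161 + 37.6 = 198.6 → 199

rgb(214, 212, 199)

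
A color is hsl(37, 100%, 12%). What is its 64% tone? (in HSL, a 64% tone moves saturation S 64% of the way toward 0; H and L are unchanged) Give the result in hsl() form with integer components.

S moves 64% from 100 toward 0: 100 − 64 = 36 → 36.
H and L are unchanged.

hsl(37, 36%, 12%)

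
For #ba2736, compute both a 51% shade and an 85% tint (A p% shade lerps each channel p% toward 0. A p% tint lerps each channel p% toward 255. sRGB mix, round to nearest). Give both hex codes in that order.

#ba2736 is rgb(186, 39, 54).
51% shade:
  R: 186 + 0.51×(0−186) = 186 − 94.86 = 91.14 → 91
  G: 39 + 0.51×(0−39) = 39 − 19.89 = 19.11 → 19
  B: 54 − 27.54 = 26.46 → 26
  → #5b131a
85% tint:
  R: 186 + 0.85×(255−186) = 186 + 58.65 = 244.65 → 245
  G: 39 + 0.85×(255−39) = 39 + 183.6 = 222.6 → 223
  B: 54 + 170.85 = 224.85 → 225
  → #f5dfe1

#5b131a, #f5dfe1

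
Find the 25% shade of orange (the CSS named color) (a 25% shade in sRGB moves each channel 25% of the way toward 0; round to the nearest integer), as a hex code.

#BF7C00

CSS orange is rgb(255, 165, 0).
A 25% shade moves each channel 25% toward 0:
  R: 255 − 63.75 = 191.25 → 191
  G: 165 + 0.25×(0−165) = 165 − 41.25 = 123.75 → 124
  B: 0 + 0.25×(0−0) = 0 + 0 = 0 → 0
rgb(191, 124, 0) = #BF7C00.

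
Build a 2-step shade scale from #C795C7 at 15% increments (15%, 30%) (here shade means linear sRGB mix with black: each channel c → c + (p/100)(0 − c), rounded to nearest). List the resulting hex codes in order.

#A97FA9, #8B688B

#C795C7 is rgb(199, 149, 199).
15%: (199 − 29.85 = 169.15→169, 149 − 22.35 = 126.65→127, 199 − 29.85 = 169.15→169) → #A97FA9
30%: (199 − 59.7 = 139.3→139, 149 − 44.7 = 104.3→104, 199 − 59.7 = 139.3→139) → #8B688B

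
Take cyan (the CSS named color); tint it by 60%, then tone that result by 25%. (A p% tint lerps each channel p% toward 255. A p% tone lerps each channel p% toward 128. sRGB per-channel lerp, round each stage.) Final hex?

CSS cyan is rgb(0, 255, 255).
Lerp each channel 60% toward 255:
  R: 0 + 153 = 153 → 153
  G: 255 + 0.6×(255−255) = 255 + 0 = 255 → 255
  B: 255 + 0 = 255 → 255
After the tint: rgb(153, 255, 255) = #99FFFF.
Per channel, c → c + 0.25(128 − c):
  R: 153 + 0.25×(128−153) = 153 − 6.25 = 146.75 → 147
  G: 255 − 31.75 = 223.25 → 223
  B: 255 − 31.75 = 223.25 → 223
rgb(147, 223, 223) = #93DFDF.

#93DFDF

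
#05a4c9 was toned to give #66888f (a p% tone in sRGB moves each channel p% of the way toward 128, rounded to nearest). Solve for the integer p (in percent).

#05a4c9 is rgb(5, 164, 201); #66888f is rgb(102, 136, 143).
On the R channel (widest range): 102 ≈ 5 + (p/100)(128 − 5), so p ≈ 100×(102 − 5)/(128 − 5) = 9700/123 = 78.86.
p = 79 reproduces all three channels after rounding.

79%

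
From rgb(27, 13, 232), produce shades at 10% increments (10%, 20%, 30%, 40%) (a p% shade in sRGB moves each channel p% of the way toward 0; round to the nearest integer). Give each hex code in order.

10%: (27 − 2.7 = 24.3→24, 13 − 1.3 = 11.7→12, 232 − 23.2 = 208.8→209) → #180CD1
20%: (27 − 5.4 = 21.6→22, 13 − 2.6 = 10.4→10, 232 − 46.4 = 185.6→186) → #160ABA
30%: (27 − 8.1 = 18.9→19, 13 − 3.9 = 9.1→9, 232 − 69.6 = 162.4→162) → #1309A2
40%: (27 − 10.8 = 16.2→16, 13 − 5.2 = 7.8→8, 232 − 92.8 = 139.2→139) → #10088B

#180CD1, #160ABA, #1309A2, #10088B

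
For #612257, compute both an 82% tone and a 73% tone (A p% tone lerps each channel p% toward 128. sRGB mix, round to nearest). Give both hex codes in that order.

#612257 is rgb(97, 34, 87).
82% tone:
  R: 97 + 0.82×(128−97) = 97 + 25.42 = 122.42 → 122
  G: 34 + 0.82×(128−34) = 34 + 77.08 = 111.08 → 111
  B: 87 + 0.82×(128−87) = 87 + 33.62 = 120.62 → 121
  → #7a6f79
73% tone:
  R: 97 + 22.63 = 119.63 → 120
  G: 34 + 68.62 = 102.62 → 103
  B: 87 + 0.73×(128−87) = 87 + 29.93 = 116.93 → 117
  → #786775

#7a6f79, #786775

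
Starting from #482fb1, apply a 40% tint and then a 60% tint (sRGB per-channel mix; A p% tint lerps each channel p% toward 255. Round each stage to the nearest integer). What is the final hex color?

#482fb1 is rgb(72, 47, 177).
Lerp each channel 40% toward 255:
  R: 72 + 73.2 = 145.2 → 145
  G: 47 + 83.2 = 130.2 → 130
  B: 177 + 0.4×(255−177) = 177 + 31.2 = 208.2 → 208
After the tint: rgb(145, 130, 208) = #9182d0.
Per channel, c → c + 0.6(255 − c):
  R: 145 + 0.6×(255−145) = 145 + 66 = 211 → 211
  G: 130 + 0.6×(255−130) = 130 + 75 = 205 → 205
  B: 208 + 28.2 = 236.2 → 236
rgb(211, 205, 236) = #d3cdec.

#d3cdec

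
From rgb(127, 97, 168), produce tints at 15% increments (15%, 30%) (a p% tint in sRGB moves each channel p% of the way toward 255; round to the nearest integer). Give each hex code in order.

15%: (127 + 19.2 = 146.2→146, 97 + 23.7 = 120.7→121, 168 + 13.05 = 181.05→181) → #9279B5
30%: (127 + 38.4 = 165.4→165, 97 + 47.4 = 144.4→144, 168 + 26.1 = 194.1→194) → #A590C2

#9279B5, #A590C2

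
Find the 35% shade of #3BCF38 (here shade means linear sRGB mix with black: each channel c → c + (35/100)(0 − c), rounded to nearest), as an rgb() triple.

rgb(38, 135, 36)

#3BCF38 is rgb(59, 207, 56).
A 35% shade moves each channel 35% toward 0:
  R: 59 − 20.65 = 38.35 → 38
  G: 207 − 72.45 = 134.55 → 135
  B: 56 − 19.6 = 36.4 → 36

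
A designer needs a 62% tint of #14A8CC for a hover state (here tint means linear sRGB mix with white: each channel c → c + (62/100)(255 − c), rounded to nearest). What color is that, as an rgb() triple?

#14A8CC is rgb(20, 168, 204).
Per channel, c → c + 0.62(255 − c):
  R: 20 + 0.62×(255−20) = 20 + 145.7 = 165.7 → 166
  G: 168 + 53.94 = 221.94 → 222
  B: 204 + 31.62 = 235.62 → 236

rgb(166, 222, 236)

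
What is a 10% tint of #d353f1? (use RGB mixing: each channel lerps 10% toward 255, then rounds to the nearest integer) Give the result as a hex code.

#d764f2

#d353f1 is rgb(211, 83, 241).
Per channel, c → c + 0.1(255 − c):
  R: 211 + 4.4 = 215.4 → 215
  G: 83 + 0.1×(255−83) = 83 + 17.2 = 100.2 → 100
  B: 241 + 0.1×(255−241) = 241 + 1.4 = 242.4 → 242
rgb(215, 100, 242) = #d764f2.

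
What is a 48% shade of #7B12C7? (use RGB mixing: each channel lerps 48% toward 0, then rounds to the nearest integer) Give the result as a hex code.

#7B12C7 is rgb(123, 18, 199).
A 48% shade moves each channel 48% toward 0:
  R: 123 + 0.48×(0−123) = 123 − 59.04 = 63.96 → 64
  G: 18 + 0.48×(0−18) = 18 − 8.64 = 9.36 → 9
  B: 199 + 0.48×(0−199) = 199 − 95.52 = 103.48 → 103
rgb(64, 9, 103) = #400967.

#400967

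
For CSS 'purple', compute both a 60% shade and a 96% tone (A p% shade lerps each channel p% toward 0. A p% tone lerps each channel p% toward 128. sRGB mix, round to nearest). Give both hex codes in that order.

CSS purple is rgb(128, 0, 128).
60% shade:
  R: 128 − 76.8 = 51.2 → 51
  G: 0 + 0.6×(0−0) = 0 + 0 = 0 → 0
  B: 128 − 76.8 = 51.2 → 51
  → #330033
96% tone:
  R: 128 + 0.96×(128−128) = 128 + 0 = 128 → 128
  G: 0 + 0.96×(128−0) = 0 + 122.88 = 122.88 → 123
  B: 128 + 0.96×(128−128) = 128 + 0 = 128 → 128
  → #807B80

#330033, #807B80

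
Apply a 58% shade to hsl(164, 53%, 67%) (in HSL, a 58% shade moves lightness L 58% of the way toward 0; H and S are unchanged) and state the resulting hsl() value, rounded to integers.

L moves 58% from 67 toward 0: 67 − 38.86 = 28.14 → 28.
H and S are unchanged.

hsl(164, 53%, 28%)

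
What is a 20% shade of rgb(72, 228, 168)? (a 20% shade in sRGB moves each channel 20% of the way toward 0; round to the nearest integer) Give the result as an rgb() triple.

Lerp each channel 20% toward 0:
  R: 72 + 0.2×(0−72) = 72 − 14.4 = 57.6 → 58
  G: 228 + 0.2×(0−228) = 228 − 45.6 = 182.4 → 182
  B: 168 + 0.2×(0−168) = 168 − 33.6 = 134.4 → 134

rgb(58, 182, 134)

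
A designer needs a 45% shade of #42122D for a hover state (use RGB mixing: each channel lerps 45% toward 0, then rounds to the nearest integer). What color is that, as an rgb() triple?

rgb(36, 10, 25)

#42122D is rgb(66, 18, 45).
Per channel, c → c + 0.45(0 − c):
  R: 66 − 29.7 = 36.3 → 36
  G: 18 + 0.45×(0−18) = 18 − 8.1 = 9.9 → 10
  B: 45 + 0.45×(0−45) = 45 − 20.25 = 24.75 → 25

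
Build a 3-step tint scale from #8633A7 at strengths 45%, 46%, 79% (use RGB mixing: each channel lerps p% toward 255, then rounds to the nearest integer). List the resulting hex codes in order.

#BC8FCF, #BE91CF, #E6D4ED

#8633A7 is rgb(134, 51, 167).
45%: (134 + 54.45 = 188.45→188, 51 + 91.8 = 142.8→143, 167 + 39.6 = 206.6→207) → #BC8FCF
46%: (134 + 55.66 = 189.66→190, 51 + 93.84 = 144.84→145, 167 + 40.48 = 207.48→207) → #BE91CF
79%: (134 + 95.59 = 229.59→230, 51 + 161.16 = 212.16→212, 167 + 69.52 = 236.52→237) → #E6D4ED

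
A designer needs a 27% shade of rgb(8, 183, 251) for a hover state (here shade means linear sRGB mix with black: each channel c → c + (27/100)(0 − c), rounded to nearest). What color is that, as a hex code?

Per channel, c → c + 0.27(0 − c):
  R: 8 + 0.27×(0−8) = 8 − 2.16 = 5.84 → 6
  G: 183 − 49.41 = 133.59 → 134
  B: 251 + 0.27×(0−251) = 251 − 67.77 = 183.23 → 183
rgb(6, 134, 183) = #0686B7.

#0686B7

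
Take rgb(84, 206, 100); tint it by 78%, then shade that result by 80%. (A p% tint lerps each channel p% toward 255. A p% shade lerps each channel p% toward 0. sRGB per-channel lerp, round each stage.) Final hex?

#2b312c

A 78% tint moves each channel 78% toward 255:
  R: 84 + 0.78×(255−84) = 84 + 133.38 = 217.38 → 217
  G: 206 + 0.78×(255−206) = 206 + 38.22 = 244.22 → 244
  B: 100 + 120.9 = 220.9 → 221
After the tint: rgb(217, 244, 221) = #d9f4dd.
An 80% shade moves each channel 80% toward 0:
  R: 217 − 173.6 = 43.4 → 43
  G: 244 + 0.8×(0−244) = 244 − 195.2 = 48.8 → 49
  B: 221 + 0.8×(0−221) = 221 − 176.8 = 44.2 → 44
rgb(43, 49, 44) = #2b312c.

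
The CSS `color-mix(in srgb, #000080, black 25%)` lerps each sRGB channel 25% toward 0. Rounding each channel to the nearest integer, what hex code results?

#000080 is rgb(0, 0, 128).
Per channel, c → c + 0.25(0 − c):
  R: 0 + 0 = 0 → 0
  G: 0 + 0 = 0 → 0
  B: 128 − 32 = 96 → 96
rgb(0, 0, 96) = #000060.

#000060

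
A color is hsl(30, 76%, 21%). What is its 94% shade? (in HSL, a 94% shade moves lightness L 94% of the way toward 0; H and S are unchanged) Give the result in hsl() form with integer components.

L moves 94% from 21 toward 0: 21 − 19.74 = 1.26 → 1.
H and S are unchanged.

hsl(30, 76%, 1%)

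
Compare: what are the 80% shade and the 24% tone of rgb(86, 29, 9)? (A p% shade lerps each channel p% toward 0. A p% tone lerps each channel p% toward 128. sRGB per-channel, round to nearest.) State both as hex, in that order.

80% shade:
  R: 86 − 68.8 = 17.2 → 17
  G: 29 + 0.8×(0−29) = 29 − 23.2 = 5.8 → 6
  B: 9 + 0.8×(0−9) = 9 − 7.2 = 1.8 → 2
  → #110602
24% tone:
  R: 86 + 0.24×(128−86) = 86 + 10.08 = 96.08 → 96
  G: 29 + 23.76 = 52.76 → 53
  B: 9 + 0.24×(128−9) = 9 + 28.56 = 37.56 → 38
  → #603526

#110602, #603526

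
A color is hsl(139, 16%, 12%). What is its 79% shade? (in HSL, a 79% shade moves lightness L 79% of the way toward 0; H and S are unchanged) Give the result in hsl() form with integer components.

hsl(139, 16%, 3%)

L moves 79% from 12 toward 0: 12 − 9.48 = 2.52 → 3.
H and S are unchanged.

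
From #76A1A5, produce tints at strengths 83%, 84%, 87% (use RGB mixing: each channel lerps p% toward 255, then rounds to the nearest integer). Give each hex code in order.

#76A1A5 is rgb(118, 161, 165).
83%: (118 + 113.71 = 231.71→232, 161 + 78.02 = 239.02→239, 165 + 74.7 = 239.7→240) → #E8EFF0
84%: (118 + 115.08 = 233.08→233, 161 + 78.96 = 239.96→240, 165 + 75.6 = 240.6→241) → #E9F0F1
87%: (118 + 119.19 = 237.19→237, 161 + 81.78 = 242.78→243, 165 + 78.3 = 243.3→243) → #EDF3F3

#E8EFF0, #E9F0F1, #EDF3F3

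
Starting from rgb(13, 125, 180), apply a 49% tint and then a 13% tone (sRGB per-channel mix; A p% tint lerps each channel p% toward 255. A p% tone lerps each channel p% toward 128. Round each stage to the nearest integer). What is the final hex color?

Per channel, c → c + 0.49(255 − c):
  R: 13 + 0.49×(255−13) = 13 + 118.58 = 131.58 → 132
  G: 125 + 63.7 = 188.7 → 189
  B: 180 + 0.49×(255−180) = 180 + 36.75 = 216.75 → 217
After the tint: rgb(132, 189, 217) = #84bdd9.
Lerp each channel 13% toward 128:
  R: 132 + 0.13×(128−132) = 132 − 0.52 = 131.48 → 131
  G: 189 − 7.93 = 181.07 → 181
  B: 217 + 0.13×(128−217) = 217 − 11.57 = 205.43 → 205
rgb(131, 181, 205) = #83b5cd.

#83b5cd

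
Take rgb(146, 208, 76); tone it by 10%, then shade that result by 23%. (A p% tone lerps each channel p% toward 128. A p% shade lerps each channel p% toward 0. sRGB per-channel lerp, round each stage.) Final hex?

Per channel, c → c + 0.1(128 − c):
  R: 146 + 0.1×(128−146) = 146 − 1.8 = 144.2 → 144
  G: 208 + 0.1×(128−208) = 208 − 8 = 200 → 200
  B: 76 + 0.1×(128−76) = 76 + 5.2 = 81.2 → 81
After the tone: rgb(144, 200, 81) = #90c851.
Lerp each channel 23% toward 0:
  R: 144 − 33.12 = 110.88 → 111
  G: 200 − 46 = 154 → 154
  B: 81 + 0.23×(0−81) = 81 − 18.63 = 62.37 → 62
rgb(111, 154, 62) = #6f9a3e.

#6f9a3e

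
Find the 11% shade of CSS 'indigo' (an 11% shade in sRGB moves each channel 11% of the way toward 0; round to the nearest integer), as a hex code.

CSS indigo is rgb(75, 0, 130).
Lerp each channel 11% toward 0:
  R: 75 + 0.11×(0−75) = 75 − 8.25 = 66.75 → 67
  G: 0 + 0.11×(0−0) = 0 + 0 = 0 → 0
  B: 130 − 14.3 = 115.7 → 116
rgb(67, 0, 116) = #430074.

#430074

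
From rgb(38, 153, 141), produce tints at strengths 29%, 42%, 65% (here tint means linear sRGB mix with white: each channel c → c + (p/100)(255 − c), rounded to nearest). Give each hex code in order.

#65B7AE, #81C4BD, #B3DBD7

29%: (38 + 62.93 = 100.93→101, 153 + 29.58 = 182.58→183, 141 + 33.06 = 174.06→174) → #65B7AE
42%: (38 + 91.14 = 129.14→129, 153 + 42.84 = 195.84→196, 141 + 47.88 = 188.88→189) → #81C4BD
65%: (38 + 141.05 = 179.05→179, 153 + 66.3 = 219.3→219, 141 + 74.1 = 215.1→215) → #B3DBD7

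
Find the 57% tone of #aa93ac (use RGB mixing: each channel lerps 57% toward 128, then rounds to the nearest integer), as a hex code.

#aa93ac is rgb(170, 147, 172).
Lerp each channel 57% toward 128:
  R: 170 + 0.57×(128−170) = 170 − 23.94 = 146.06 → 146
  G: 147 − 10.83 = 136.17 → 136
  B: 172 + 0.57×(128−172) = 172 − 25.08 = 146.92 → 147
rgb(146, 136, 147) = #928893.

#928893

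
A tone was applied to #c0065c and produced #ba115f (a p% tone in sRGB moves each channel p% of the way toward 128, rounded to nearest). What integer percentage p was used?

9%

#c0065c is rgb(192, 6, 92); #ba115f is rgb(186, 17, 95).
On the G channel (widest range): 17 ≈ 6 + (p/100)(128 − 6), so p ≈ 100×(17 − 6)/(128 − 6) = 1100/122 = 9.02.
p = 9 reproduces all three channels after rounding.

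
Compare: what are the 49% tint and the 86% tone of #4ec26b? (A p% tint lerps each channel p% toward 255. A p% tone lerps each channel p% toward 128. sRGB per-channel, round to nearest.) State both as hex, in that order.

#a5e0b4, #79897d

#4ec26b is rgb(78, 194, 107).
49% tint:
  R: 78 + 86.73 = 164.73 → 165
  G: 194 + 29.89 = 223.89 → 224
  B: 107 + 72.52 = 179.52 → 180
  → #a5e0b4
86% tone:
  R: 78 + 43 = 121 → 121
  G: 194 − 56.76 = 137.24 → 137
  B: 107 + 0.86×(128−107) = 107 + 18.06 = 125.06 → 125
  → #79897d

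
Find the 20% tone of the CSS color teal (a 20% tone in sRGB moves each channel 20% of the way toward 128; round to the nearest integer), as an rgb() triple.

rgb(26, 128, 128)

CSS teal is rgb(0, 128, 128).
Per channel, c → c + 0.2(128 − c):
  R: 0 + 0.2×(128−0) = 0 + 25.6 = 25.6 → 26
  G: 128 + 0 = 128 → 128
  B: 128 + 0.2×(128−128) = 128 + 0 = 128 → 128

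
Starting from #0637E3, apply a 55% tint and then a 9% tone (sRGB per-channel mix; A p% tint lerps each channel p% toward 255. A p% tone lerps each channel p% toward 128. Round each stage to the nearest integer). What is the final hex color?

#0637E3 is rgb(6, 55, 227).
Lerp each channel 55% toward 255:
  R: 6 + 0.55×(255−6) = 6 + 136.95 = 142.95 → 143
  G: 55 + 110 = 165 → 165
  B: 227 + 15.4 = 242.4 → 242
After the tint: rgb(143, 165, 242) = #8FA5F2.
Per channel, c → c + 0.09(128 − c):
  R: 143 − 1.35 = 141.65 → 142
  G: 165 + 0.09×(128−165) = 165 − 3.33 = 161.67 → 162
  B: 242 + 0.09×(128−242) = 242 − 10.26 = 231.74 → 232
rgb(142, 162, 232) = #8EA2E8.

#8EA2E8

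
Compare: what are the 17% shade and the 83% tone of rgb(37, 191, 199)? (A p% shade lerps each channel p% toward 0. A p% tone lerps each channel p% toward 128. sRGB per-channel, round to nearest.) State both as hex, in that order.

#1F9FA5, #718B8C

17% shade:
  R: 37 + 0.17×(0−37) = 37 − 6.29 = 30.71 → 31
  G: 191 + 0.17×(0−191) = 191 − 32.47 = 158.53 → 159
  B: 199 + 0.17×(0−199) = 199 − 33.83 = 165.17 → 165
  → #1F9FA5
83% tone:
  R: 37 + 75.53 = 112.53 → 113
  G: 191 − 52.29 = 138.71 → 139
  B: 199 + 0.83×(128−199) = 199 − 58.93 = 140.07 → 140
  → #718B8C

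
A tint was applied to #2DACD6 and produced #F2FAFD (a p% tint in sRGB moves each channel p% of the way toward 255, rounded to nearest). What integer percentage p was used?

#2DACD6 is rgb(45, 172, 214); #F2FAFD is rgb(242, 250, 253).
On the R channel (widest range): 242 ≈ 45 + (p/100)(255 − 45), so p ≈ 100×(242 − 45)/(255 − 45) = 19700/210 = 93.81.
p = 94 reproduces all three channels after rounding.

94%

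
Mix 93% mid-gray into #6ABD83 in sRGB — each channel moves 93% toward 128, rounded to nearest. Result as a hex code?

#7E8480

#6ABD83 is rgb(106, 189, 131).
Lerp each channel 93% toward 128:
  R: 106 + 0.93×(128−106) = 106 + 20.46 = 126.46 → 126
  G: 189 + 0.93×(128−189) = 189 − 56.73 = 132.27 → 132
  B: 131 − 2.79 = 128.21 → 128
rgb(126, 132, 128) = #7E8480.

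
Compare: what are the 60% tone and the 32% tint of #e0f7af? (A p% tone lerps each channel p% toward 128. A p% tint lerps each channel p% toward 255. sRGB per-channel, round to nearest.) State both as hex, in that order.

#a6b093, #eafac9

#e0f7af is rgb(224, 247, 175).
60% tone:
  R: 224 − 57.6 = 166.4 → 166
  G: 247 + 0.6×(128−247) = 247 − 71.4 = 175.6 → 176
  B: 175 − 28.2 = 146.8 → 147
  → #a6b093
32% tint:
  R: 224 + 0.32×(255−224) = 224 + 9.92 = 233.92 → 234
  G: 247 + 0.32×(255−247) = 247 + 2.56 = 249.56 → 250
  B: 175 + 0.32×(255−175) = 175 + 25.6 = 200.6 → 201
  → #eafac9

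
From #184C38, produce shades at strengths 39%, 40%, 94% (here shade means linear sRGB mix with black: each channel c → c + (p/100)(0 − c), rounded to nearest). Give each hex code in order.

#0F2E22, #0E2E22, #010503

#184C38 is rgb(24, 76, 56).
39%: (24 − 9.36 = 14.64→15, 76 − 29.64 = 46.36→46, 56 − 21.84 = 34.16→34) → #0F2E22
40%: (24 − 9.6 = 14.4→14, 76 − 30.4 = 45.6→46, 56 − 22.4 = 33.6→34) → #0E2E22
94%: (24 − 22.56 = 1.44→1, 76 − 71.44 = 4.56→5, 56 − 52.64 = 3.36→3) → #010503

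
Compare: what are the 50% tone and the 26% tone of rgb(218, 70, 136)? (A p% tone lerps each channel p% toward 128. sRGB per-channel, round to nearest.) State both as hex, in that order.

50% tone:
  R: 218 − 45 = 173 → 173
  G: 70 + 29 = 99 → 99
  B: 136 − 4 = 132 → 132
  → #AD6384
26% tone:
  R: 218 + 0.26×(128−218) = 218 − 23.4 = 194.6 → 195
  G: 70 + 15.08 = 85.08 → 85
  B: 136 + 0.26×(128−136) = 136 − 2.08 = 133.92 → 134
  → #C35586

#AD6384, #C35586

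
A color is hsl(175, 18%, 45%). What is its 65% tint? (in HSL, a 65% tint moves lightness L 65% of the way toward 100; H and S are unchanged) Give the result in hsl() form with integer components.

L moves 65% from 45 toward 100: 45 + 35.75 = 80.75 → 81.
H and S are unchanged.

hsl(175, 18%, 81%)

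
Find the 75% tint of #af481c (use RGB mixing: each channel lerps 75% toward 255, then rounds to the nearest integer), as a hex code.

#af481c is rgb(175, 72, 28).
Lerp each channel 75% toward 255:
  R: 175 + 0.75×(255−175) = 175 + 60 = 235 → 235
  G: 72 + 0.75×(255−72) = 72 + 137.25 = 209.25 → 209
  B: 28 + 0.75×(255−28) = 28 + 170.25 = 198.25 → 198
rgb(235, 209, 198) = #ebd1c6.

#ebd1c6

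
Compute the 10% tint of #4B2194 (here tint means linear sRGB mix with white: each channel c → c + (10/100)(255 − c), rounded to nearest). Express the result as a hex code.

#4B2194 is rgb(75, 33, 148).
A 10% tint moves each channel 10% toward 255:
  R: 75 + 0.1×(255−75) = 75 + 18 = 93 → 93
  G: 33 + 0.1×(255−33) = 33 + 22.2 = 55.2 → 55
  B: 148 + 10.7 = 158.7 → 159
rgb(93, 55, 159) = #5D379F.

#5D379F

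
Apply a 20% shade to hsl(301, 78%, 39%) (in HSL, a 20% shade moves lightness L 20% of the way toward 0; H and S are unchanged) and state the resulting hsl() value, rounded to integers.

L moves 20% from 39 toward 0: 39 − 7.8 = 31.2 → 31.
H and S are unchanged.

hsl(301, 78%, 31%)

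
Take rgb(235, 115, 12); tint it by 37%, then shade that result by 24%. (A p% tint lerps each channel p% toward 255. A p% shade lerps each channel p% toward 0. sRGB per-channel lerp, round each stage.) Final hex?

A 37% tint moves each channel 37% toward 255:
  R: 235 + 0.37×(255−235) = 235 + 7.4 = 242.4 → 242
  G: 115 + 0.37×(255−115) = 115 + 51.8 = 166.8 → 167
  B: 12 + 89.91 = 101.91 → 102
After the tint: rgb(242, 167, 102) = #F2A766.
Lerp each channel 24% toward 0:
  R: 242 + 0.24×(0−242) = 242 − 58.08 = 183.92 → 184
  G: 167 + 0.24×(0−167) = 167 − 40.08 = 126.92 → 127
  B: 102 − 24.48 = 77.52 → 78
rgb(184, 127, 78) = #B87F4E.

#B87F4E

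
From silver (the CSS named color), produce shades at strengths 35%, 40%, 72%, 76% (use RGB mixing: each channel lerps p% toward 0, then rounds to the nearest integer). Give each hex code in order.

#7d7d7d, #737373, #363636, #2e2e2e

CSS silver is rgb(192, 192, 192).
35%: (192 − 67.2 = 124.8→125, 192 − 67.2 = 124.8→125, 192 − 67.2 = 124.8→125) → #7d7d7d
40%: (192 − 76.8 = 115.2→115, 192 − 76.8 = 115.2→115, 192 − 76.8 = 115.2→115) → #737373
72%: (192 − 138.24 = 53.76→54, 192 − 138.24 = 53.76→54, 192 − 138.24 = 53.76→54) → #363636
76%: (192 − 145.92 = 46.08→46, 192 − 145.92 = 46.08→46, 192 − 145.92 = 46.08→46) → #2e2e2e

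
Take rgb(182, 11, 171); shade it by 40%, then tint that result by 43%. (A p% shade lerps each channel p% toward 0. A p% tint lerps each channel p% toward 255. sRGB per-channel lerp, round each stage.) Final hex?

#AC72A8

A 40% shade moves each channel 40% toward 0:
  R: 182 + 0.4×(0−182) = 182 − 72.8 = 109.2 → 109
  G: 11 + 0.4×(0−11) = 11 − 4.4 = 6.6 → 7
  B: 171 + 0.4×(0−171) = 171 − 68.4 = 102.6 → 103
After the shade: rgb(109, 7, 103) = #6D0767.
A 43% tint moves each channel 43% toward 255:
  R: 109 + 0.43×(255−109) = 109 + 62.78 = 171.78 → 172
  G: 7 + 0.43×(255−7) = 7 + 106.64 = 113.64 → 114
  B: 103 + 0.43×(255−103) = 103 + 65.36 = 168.36 → 168
rgb(172, 114, 168) = #AC72A8.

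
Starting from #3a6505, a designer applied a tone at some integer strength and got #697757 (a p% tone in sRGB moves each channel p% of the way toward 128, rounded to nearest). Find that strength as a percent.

67%

#3a6505 is rgb(58, 101, 5); #697757 is rgb(105, 119, 87).
On the B channel (widest range): 87 ≈ 5 + (p/100)(128 − 5), so p ≈ 100×(87 − 5)/(128 − 5) = 8200/123 = 66.67.
p = 67 reproduces all three channels after rounding.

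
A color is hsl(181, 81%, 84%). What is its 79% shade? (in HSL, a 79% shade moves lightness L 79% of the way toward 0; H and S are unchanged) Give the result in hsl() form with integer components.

L moves 79% from 84 toward 0: 84 − 66.36 = 17.64 → 18.
H and S are unchanged.

hsl(181, 81%, 18%)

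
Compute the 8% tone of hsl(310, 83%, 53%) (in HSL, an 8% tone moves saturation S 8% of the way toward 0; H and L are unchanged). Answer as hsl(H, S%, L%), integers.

hsl(310, 76%, 53%)

S moves 8% from 83 toward 0: 83 − 6.64 = 76.36 → 76.
H and L are unchanged.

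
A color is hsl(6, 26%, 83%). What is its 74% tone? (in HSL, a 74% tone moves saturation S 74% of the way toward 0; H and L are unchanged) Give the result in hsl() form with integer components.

S moves 74% from 26 toward 0: 26 − 19.24 = 6.76 → 7.
H and L are unchanged.

hsl(6, 7%, 83%)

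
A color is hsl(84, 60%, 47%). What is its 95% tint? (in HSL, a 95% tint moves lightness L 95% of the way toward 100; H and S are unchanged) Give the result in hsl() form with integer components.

L moves 95% from 47 toward 100: 47 + 50.35 = 97.35 → 97.
H and S are unchanged.

hsl(84, 60%, 97%)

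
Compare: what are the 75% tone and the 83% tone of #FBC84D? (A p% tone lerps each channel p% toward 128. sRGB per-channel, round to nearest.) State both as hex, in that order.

#9F9273, #958C77

#FBC84D is rgb(251, 200, 77).
75% tone:
  R: 251 + 0.75×(128−251) = 251 − 92.25 = 158.75 → 159
  G: 200 − 54 = 146 → 146
  B: 77 + 0.75×(128−77) = 77 + 38.25 = 115.25 → 115
  → #9F9273
83% tone:
  R: 251 + 0.83×(128−251) = 251 − 102.09 = 148.91 → 149
  G: 200 − 59.76 = 140.24 → 140
  B: 77 + 0.83×(128−77) = 77 + 42.33 = 119.33 → 119
  → #958C77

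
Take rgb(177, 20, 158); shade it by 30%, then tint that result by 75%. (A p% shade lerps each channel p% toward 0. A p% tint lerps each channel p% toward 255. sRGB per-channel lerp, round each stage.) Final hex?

#DEC3DB

A 30% shade moves each channel 30% toward 0:
  R: 177 + 0.3×(0−177) = 177 − 53.1 = 123.9 → 124
  G: 20 + 0.3×(0−20) = 20 − 6 = 14 → 14
  B: 158 + 0.3×(0−158) = 158 − 47.4 = 110.6 → 111
After the shade: rgb(124, 14, 111) = #7C0E6F.
A 75% tint moves each channel 75% toward 255:
  R: 124 + 0.75×(255−124) = 124 + 98.25 = 222.25 → 222
  G: 14 + 180.75 = 194.75 → 195
  B: 111 + 108 = 219 → 219
rgb(222, 195, 219) = #DEC3DB.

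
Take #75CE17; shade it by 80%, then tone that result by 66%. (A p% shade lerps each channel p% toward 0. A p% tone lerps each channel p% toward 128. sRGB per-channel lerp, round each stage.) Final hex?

#5C6256

#75CE17 is rgb(117, 206, 23).
An 80% shade moves each channel 80% toward 0:
  R: 117 + 0.8×(0−117) = 117 − 93.6 = 23.4 → 23
  G: 206 − 164.8 = 41.2 → 41
  B: 23 + 0.8×(0−23) = 23 − 18.4 = 4.6 → 5
After the shade: rgb(23, 41, 5) = #172905.
Lerp each channel 66% toward 128:
  R: 23 + 0.66×(128−23) = 23 + 69.3 = 92.3 → 92
  G: 41 + 0.66×(128−41) = 41 + 57.42 = 98.42 → 98
  B: 5 + 0.66×(128−5) = 5 + 81.18 = 86.18 → 86
rgb(92, 98, 86) = #5C6256.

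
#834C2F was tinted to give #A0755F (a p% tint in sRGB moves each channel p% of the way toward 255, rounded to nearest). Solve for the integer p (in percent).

23%

#834C2F is rgb(131, 76, 47); #A0755F is rgb(160, 117, 95).
On the B channel (widest range): 95 ≈ 47 + (p/100)(255 − 47), so p ≈ 100×(95 − 47)/(255 − 47) = 4800/208 = 23.08.
p = 23 reproduces all three channels after rounding.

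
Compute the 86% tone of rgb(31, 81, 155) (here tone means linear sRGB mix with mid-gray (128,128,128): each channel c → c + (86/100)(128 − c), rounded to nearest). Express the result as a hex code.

An 86% tone moves each channel 86% toward 128:
  R: 31 + 0.86×(128−31) = 31 + 83.42 = 114.42 → 114
  G: 81 + 0.86×(128−81) = 81 + 40.42 = 121.42 → 121
  B: 155 + 0.86×(128−155) = 155 − 23.22 = 131.78 → 132
rgb(114, 121, 132) = #727984.

#727984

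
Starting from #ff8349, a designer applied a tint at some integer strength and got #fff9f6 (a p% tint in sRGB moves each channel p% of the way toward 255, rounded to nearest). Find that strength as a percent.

#ff8349 is rgb(255, 131, 73); #fff9f6 is rgb(255, 249, 246).
On the B channel (widest range): 246 ≈ 73 + (p/100)(255 − 73), so p ≈ 100×(246 − 73)/(255 − 73) = 17300/182 = 95.05.
p = 95 reproduces all three channels after rounding.

95%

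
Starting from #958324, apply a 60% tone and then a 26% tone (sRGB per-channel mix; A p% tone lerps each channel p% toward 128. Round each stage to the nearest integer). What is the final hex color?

#958324 is rgb(149, 131, 36).
Per channel, c → c + 0.6(128 − c):
  R: 149 − 12.6 = 136.4 → 136
  G: 131 − 1.8 = 129.2 → 129
  B: 36 + 0.6×(128−36) = 36 + 55.2 = 91.2 → 91
After the tone: rgb(136, 129, 91) = #88815B.
A 26% tone moves each channel 26% toward 128:
  R: 136 − 2.08 = 133.92 → 134
  G: 129 − 0.26 = 128.74 → 129
  B: 91 + 9.62 = 100.62 → 101
rgb(134, 129, 101) = #868165.

#868165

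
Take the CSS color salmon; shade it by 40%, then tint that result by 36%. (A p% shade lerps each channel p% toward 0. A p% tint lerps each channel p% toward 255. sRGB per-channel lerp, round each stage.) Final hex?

#BC8D87

CSS salmon is rgb(250, 128, 114).
Lerp each channel 40% toward 0:
  R: 250 − 100 = 150 → 150
  G: 128 + 0.4×(0−128) = 128 − 51.2 = 76.8 → 77
  B: 114 + 0.4×(0−114) = 114 − 45.6 = 68.4 → 68
After the shade: rgb(150, 77, 68) = #964D44.
Lerp each channel 36% toward 255:
  R: 150 + 0.36×(255−150) = 150 + 37.8 = 187.8 → 188
  G: 77 + 0.36×(255−77) = 77 + 64.08 = 141.08 → 141
  B: 68 + 0.36×(255−68) = 68 + 67.32 = 135.32 → 135
rgb(188, 141, 135) = #BC8D87.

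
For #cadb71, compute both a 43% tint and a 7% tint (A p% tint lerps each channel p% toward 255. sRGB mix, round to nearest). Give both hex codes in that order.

#cadb71 is rgb(202, 219, 113).
43% tint:
  R: 202 + 0.43×(255−202) = 202 + 22.79 = 224.79 → 225
  G: 219 + 15.48 = 234.48 → 234
  B: 113 + 0.43×(255−113) = 113 + 61.06 = 174.06 → 174
  → #e1eaae
7% tint:
  R: 202 + 0.07×(255−202) = 202 + 3.71 = 205.71 → 206
  G: 219 + 0.07×(255−219) = 219 + 2.52 = 221.52 → 222
  B: 113 + 0.07×(255−113) = 113 + 9.94 = 122.94 → 123
  → #cede7b

#e1eaae, #cede7b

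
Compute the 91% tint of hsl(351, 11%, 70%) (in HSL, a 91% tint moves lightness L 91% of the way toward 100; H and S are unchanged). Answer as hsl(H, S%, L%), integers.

L moves 91% from 70 toward 100: 70 + 27.3 = 97.3 → 97.
H and S are unchanged.

hsl(351, 11%, 97%)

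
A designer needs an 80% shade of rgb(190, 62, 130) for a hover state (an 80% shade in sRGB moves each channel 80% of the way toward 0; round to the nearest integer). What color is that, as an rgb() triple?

rgb(38, 12, 26)

Lerp each channel 80% toward 0:
  R: 190 − 152 = 38 → 38
  G: 62 + 0.8×(0−62) = 62 − 49.6 = 12.4 → 12
  B: 130 + 0.8×(0−130) = 130 − 104 = 26 → 26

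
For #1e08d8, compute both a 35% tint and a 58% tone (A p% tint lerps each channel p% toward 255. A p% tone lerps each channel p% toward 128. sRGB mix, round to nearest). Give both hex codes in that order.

#6d5ee6, #574ea5

#1e08d8 is rgb(30, 8, 216).
35% tint:
  R: 30 + 78.75 = 108.75 → 109
  G: 8 + 0.35×(255−8) = 8 + 86.45 = 94.45 → 94
  B: 216 + 0.35×(255−216) = 216 + 13.65 = 229.65 → 230
  → #6d5ee6
58% tone:
  R: 30 + 0.58×(128−30) = 30 + 56.84 = 86.84 → 87
  G: 8 + 69.6 = 77.6 → 78
  B: 216 + 0.58×(128−216) = 216 − 51.04 = 164.96 → 165
  → #574ea5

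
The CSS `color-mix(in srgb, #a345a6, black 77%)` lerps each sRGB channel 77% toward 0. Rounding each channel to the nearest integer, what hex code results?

#251026

#a345a6 is rgb(163, 69, 166).
A 77% shade moves each channel 77% toward 0:
  R: 163 + 0.77×(0−163) = 163 − 125.51 = 37.49 → 37
  G: 69 + 0.77×(0−69) = 69 − 53.13 = 15.87 → 16
  B: 166 + 0.77×(0−166) = 166 − 127.82 = 38.18 → 38
rgb(37, 16, 38) = #251026.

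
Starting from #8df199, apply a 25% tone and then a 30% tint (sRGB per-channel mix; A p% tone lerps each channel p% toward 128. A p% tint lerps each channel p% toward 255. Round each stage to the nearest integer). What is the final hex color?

#8df199 is rgb(141, 241, 153).
Lerp each channel 25% toward 128:
  R: 141 + 0.25×(128−141) = 141 − 3.25 = 137.75 → 138
  G: 241 − 28.25 = 212.75 → 213
  B: 153 − 6.25 = 146.75 → 147
After the tone: rgb(138, 213, 147) = #8ad593.
Per channel, c → c + 0.3(255 − c):
  R: 138 + 0.3×(255−138) = 138 + 35.1 = 173.1 → 173
  G: 213 + 12.6 = 225.6 → 226
  B: 147 + 0.3×(255−147) = 147 + 32.4 = 179.4 → 179
rgb(173, 226, 179) = #ade2b3.

#ade2b3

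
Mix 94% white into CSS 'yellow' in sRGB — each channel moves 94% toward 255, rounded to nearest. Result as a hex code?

#fffff0

CSS yellow is rgb(255, 255, 0).
Lerp each channel 94% toward 255:
  R: 255 + 0.94×(255−255) = 255 + 0 = 255 → 255
  G: 255 + 0 = 255 → 255
  B: 0 + 239.7 = 239.7 → 240
rgb(255, 255, 240) = #fffff0.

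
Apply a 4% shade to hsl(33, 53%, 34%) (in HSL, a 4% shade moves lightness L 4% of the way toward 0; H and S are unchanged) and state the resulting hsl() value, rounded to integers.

hsl(33, 53%, 33%)

L moves 4% from 34 toward 0: 34 − 1.36 = 32.64 → 33.
H and S are unchanged.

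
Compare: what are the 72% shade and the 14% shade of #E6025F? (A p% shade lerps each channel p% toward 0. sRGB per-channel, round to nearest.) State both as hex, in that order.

#40011B, #C60252

#E6025F is rgb(230, 2, 95).
72% shade:
  R: 230 + 0.72×(0−230) = 230 − 165.6 = 64.4 → 64
  G: 2 − 1.44 = 0.56 → 1
  B: 95 + 0.72×(0−95) = 95 − 68.4 = 26.6 → 27
  → #40011B
14% shade:
  R: 230 + 0.14×(0−230) = 230 − 32.2 = 197.8 → 198
  G: 2 + 0.14×(0−2) = 2 − 0.28 = 1.72 → 2
  B: 95 + 0.14×(0−95) = 95 − 13.3 = 81.7 → 82
  → #C60252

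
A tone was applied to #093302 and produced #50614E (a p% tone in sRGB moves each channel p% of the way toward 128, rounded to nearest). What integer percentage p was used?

#093302 is rgb(9, 51, 2); #50614E is rgb(80, 97, 78).
On the B channel (widest range): 78 ≈ 2 + (p/100)(128 − 2), so p ≈ 100×(78 − 2)/(128 − 2) = 7600/126 = 60.32.
p = 60 reproduces all three channels after rounding.

60%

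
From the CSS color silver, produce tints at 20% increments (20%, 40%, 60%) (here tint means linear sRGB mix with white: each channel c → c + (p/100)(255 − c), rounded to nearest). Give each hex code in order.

CSS silver is rgb(192, 192, 192).
20%: (192 + 12.6 = 204.6→205, 192 + 12.6 = 204.6→205, 192 + 12.6 = 204.6→205) → #cdcdcd
40%: (192 + 25.2 = 217.2→217, 192 + 25.2 = 217.2→217, 192 + 25.2 = 217.2→217) → #d9d9d9
60%: (192 + 37.8 = 229.8→230, 192 + 37.8 = 229.8→230, 192 + 37.8 = 229.8→230) → #e6e6e6

#cdcdcd, #d9d9d9, #e6e6e6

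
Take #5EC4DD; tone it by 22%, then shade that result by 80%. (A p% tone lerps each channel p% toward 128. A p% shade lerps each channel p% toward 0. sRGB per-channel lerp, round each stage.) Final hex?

#142428

#5EC4DD is rgb(94, 196, 221).
Lerp each channel 22% toward 128:
  R: 94 + 0.22×(128−94) = 94 + 7.48 = 101.48 → 101
  G: 196 + 0.22×(128−196) = 196 − 14.96 = 181.04 → 181
  B: 221 + 0.22×(128−221) = 221 − 20.46 = 200.54 → 201
After the tone: rgb(101, 181, 201) = #65B5C9.
An 80% shade moves each channel 80% toward 0:
  R: 101 + 0.8×(0−101) = 101 − 80.8 = 20.2 → 20
  G: 181 − 144.8 = 36.2 → 36
  B: 201 + 0.8×(0−201) = 201 − 160.8 = 40.2 → 40
rgb(20, 36, 40) = #142428.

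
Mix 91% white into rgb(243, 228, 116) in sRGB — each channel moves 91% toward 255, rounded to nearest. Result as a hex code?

Per channel, c → c + 0.91(255 − c):
  R: 243 + 10.92 = 253.92 → 254
  G: 228 + 24.57 = 252.57 → 253
  B: 116 + 0.91×(255−116) = 116 + 126.49 = 242.49 → 242
rgb(254, 253, 242) = #FEFDF2.

#FEFDF2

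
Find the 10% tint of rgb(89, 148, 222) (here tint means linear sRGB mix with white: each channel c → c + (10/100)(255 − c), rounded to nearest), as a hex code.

Per channel, c → c + 0.1(255 − c):
  R: 89 + 0.1×(255−89) = 89 + 16.6 = 105.6 → 106
  G: 148 + 10.7 = 158.7 → 159
  B: 222 + 3.3 = 225.3 → 225
rgb(106, 159, 225) = #6a9fe1.

#6a9fe1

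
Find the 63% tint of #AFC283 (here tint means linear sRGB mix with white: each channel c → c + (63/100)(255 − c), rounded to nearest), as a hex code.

#E1E8D1

#AFC283 is rgb(175, 194, 131).
Per channel, c → c + 0.63(255 − c):
  R: 175 + 0.63×(255−175) = 175 + 50.4 = 225.4 → 225
  G: 194 + 0.63×(255−194) = 194 + 38.43 = 232.43 → 232
  B: 131 + 78.12 = 209.12 → 209
rgb(225, 232, 209) = #E1E8D1.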